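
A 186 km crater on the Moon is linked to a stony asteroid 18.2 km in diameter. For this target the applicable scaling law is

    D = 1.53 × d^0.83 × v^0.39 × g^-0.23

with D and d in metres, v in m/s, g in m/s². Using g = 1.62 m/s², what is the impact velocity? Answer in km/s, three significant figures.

Rearranging for v: v = [D / (1.53 · 18200^0.83 · 1.62^-0.23)]^(1/0.39).
D = 186000 m.
18200^0.83 = 3434
1.62^-0.23 = 0.8950
Denominator = 1.53 × 3434 × 0.8950 = 4702
D / 4702 = 186000 / 4702 = 39.56
v = 39.56^(1/0.39) = 39.56^2.5641 = 12460 m/s

v ≈ 12.5 km/s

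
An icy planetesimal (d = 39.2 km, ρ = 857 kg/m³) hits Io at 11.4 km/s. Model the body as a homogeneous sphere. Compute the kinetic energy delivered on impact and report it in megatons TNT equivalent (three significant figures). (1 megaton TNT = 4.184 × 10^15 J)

E ≈ 4.20 × 10^8 Mt TNT

d = 39200 m; v = 11400 m/s.
Mass m = (π/6) ρ d³ = (π/6) × 857 × (39200)³ = 2.703 × 10^16 kg
E = ½ m v² = 0.5 × 2.703 × 10^16 × (11400)² = 1.756 × 10^24 J
   = 1.756 × 10^24 / 4.184×10^15 = 4.197 × 10^8 Mt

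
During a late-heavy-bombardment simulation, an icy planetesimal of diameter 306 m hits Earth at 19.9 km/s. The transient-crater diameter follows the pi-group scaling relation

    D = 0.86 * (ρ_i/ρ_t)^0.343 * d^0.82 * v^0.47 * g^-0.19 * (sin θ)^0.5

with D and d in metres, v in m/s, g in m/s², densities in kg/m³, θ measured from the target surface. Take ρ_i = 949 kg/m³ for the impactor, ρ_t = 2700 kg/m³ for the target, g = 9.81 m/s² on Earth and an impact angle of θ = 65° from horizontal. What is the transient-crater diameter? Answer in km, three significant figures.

D ≈ 4.24 km

In SI units: v = 19900 m/s.
(ρ_i/ρ_t)^0.343 = (949/2700)^0.343 = 0.6986
d^0.82 = 306^0.82 = 109.2
v^0.47 = 19900^0.47 = 104.8
g^-0.19 = 9.81^-0.19 = 0.6480
(sin 65°)^0.5 = 0.9063^0.5 = 0.9520
D = 0.86 × 0.6986 × 109.2 × 104.8 × 0.6480 × 0.9520 = 4242 m
   = 4.242 km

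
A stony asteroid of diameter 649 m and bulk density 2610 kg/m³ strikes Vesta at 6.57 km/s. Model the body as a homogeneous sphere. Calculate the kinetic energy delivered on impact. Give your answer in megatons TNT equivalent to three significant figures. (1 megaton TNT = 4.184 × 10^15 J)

v = 6570 m/s.
Mass m = (π/6) ρ d³ = (π/6) × 2610 × (649)³ = 3.736 × 10^11 kg
E = ½ m v² = 0.5 × 3.736 × 10^11 × (6570)² = 8.063 × 10^18 J
   = 8.063 × 10^18 / 4.184×10^15 = 1927 Mt

E ≈ 1930 Mt TNT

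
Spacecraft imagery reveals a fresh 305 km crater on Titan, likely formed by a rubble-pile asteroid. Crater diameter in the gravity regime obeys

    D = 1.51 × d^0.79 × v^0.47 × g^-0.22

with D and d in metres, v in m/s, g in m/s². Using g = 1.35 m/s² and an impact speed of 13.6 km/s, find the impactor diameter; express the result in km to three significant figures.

Rearranging for d: d = [D / (1.51 · 13600^0.47 · 1.35^-0.22)]^(1/0.79).
D = 305000 m.
13600^0.47 = 87.65
1.35^-0.22 = 0.9361
Denominator = 1.51 × 87.65 × 0.9361 = 123.9
D / 123.9 = 305000 / 123.9 = 2462
d = 2462^(1/0.79) = 2462^1.2658 = 19620 m

d ≈ 19.6 km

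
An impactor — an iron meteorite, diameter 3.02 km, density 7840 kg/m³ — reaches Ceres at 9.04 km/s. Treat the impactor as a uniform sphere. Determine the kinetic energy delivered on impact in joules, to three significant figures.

d = 3020 m; v = 9040 m/s.
Mass m = (π/6) ρ d³ = (π/6) × 7840 × (3020)³ = 1.131 × 10^14 kg
E = ½ m v² = 0.5 × 1.131 × 10^14 × (9040)² = 4.621 × 10^21 J

E ≈ 4.62 × 10^21 J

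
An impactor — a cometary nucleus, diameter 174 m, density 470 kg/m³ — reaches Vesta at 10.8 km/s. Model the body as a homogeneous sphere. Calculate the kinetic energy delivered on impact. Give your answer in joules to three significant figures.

v = 10800 m/s.
Mass m = (π/6) ρ d³ = (π/6) × 470 × (174)³ = 1.296 × 10^9 kg
E = ½ m v² = 0.5 × 1.296 × 10^9 × (10800)² = 7.558 × 10^16 J

E ≈ 7.56 × 10^16 J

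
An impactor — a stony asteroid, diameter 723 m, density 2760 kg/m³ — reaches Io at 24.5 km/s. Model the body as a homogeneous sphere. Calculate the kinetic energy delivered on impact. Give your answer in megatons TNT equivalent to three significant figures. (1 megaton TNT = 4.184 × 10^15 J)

E ≈ 39200 Mt TNT

v = 24500 m/s.
Mass m = (π/6) ρ d³ = (π/6) × 2760 × (723)³ = 5.462 × 10^11 kg
E = ½ m v² = 0.5 × 5.462 × 10^11 × (24500)² = 1.639 × 10^20 J
   = 1.639 × 10^20 / 4.184×10^15 = 39173 Mt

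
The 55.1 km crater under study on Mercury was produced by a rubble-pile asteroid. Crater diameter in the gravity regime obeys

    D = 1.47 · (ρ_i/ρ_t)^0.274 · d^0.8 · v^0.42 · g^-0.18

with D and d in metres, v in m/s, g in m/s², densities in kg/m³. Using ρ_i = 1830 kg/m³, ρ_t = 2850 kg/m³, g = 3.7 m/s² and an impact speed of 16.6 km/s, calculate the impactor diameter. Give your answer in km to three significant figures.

d ≈ 4.96 km

Rearranging for d: d = [D / (1.47 · (1830/2850)^0.274 · 16600^0.42 · 3.7^-0.18)]^(1/0.8).
D = 55100 m.
(1830/2850)^0.274 = 0.8857
16600^0.42 = 59.22
3.7^-0.18 = 0.7902
Denominator = 1.47 × 0.8857 × 59.22 × 0.7902 = 60.93
D / 60.93 = 55100 / 60.93 = 904.3
d = 904.3^(1/0.8) = 904.3^1.25 = 4959 m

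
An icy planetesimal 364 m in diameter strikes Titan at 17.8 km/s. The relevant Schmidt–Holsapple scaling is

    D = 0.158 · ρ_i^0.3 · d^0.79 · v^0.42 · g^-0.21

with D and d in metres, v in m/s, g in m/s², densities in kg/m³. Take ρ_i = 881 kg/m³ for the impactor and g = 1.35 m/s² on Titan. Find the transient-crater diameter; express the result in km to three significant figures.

D ≈ 7.30 km

In SI units: v = 17800 m/s.
ρ_i^0.3 = 881^0.3 = 7.647
d^0.79 = 364^0.79 = 105.5
v^0.42 = 17800^0.42 = 60.98
g^-0.21 = 1.35^-0.21 = 0.9389
D = 0.158 × 7.647 × 105.5 × 60.98 × 0.9389 = 7298 m
   = 7.298 km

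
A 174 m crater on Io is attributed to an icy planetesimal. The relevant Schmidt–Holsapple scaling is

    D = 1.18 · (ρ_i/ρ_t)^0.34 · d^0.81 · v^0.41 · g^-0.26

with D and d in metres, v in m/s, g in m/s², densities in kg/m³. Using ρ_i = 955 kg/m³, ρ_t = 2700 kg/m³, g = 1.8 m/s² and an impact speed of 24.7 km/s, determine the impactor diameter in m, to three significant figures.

d ≈ 5.31 m

Rearranging for d: d = [D / (1.18 · (955/2700)^0.34 · 24700^0.41 · 1.8^-0.26)]^(1/0.81).
(955/2700)^0.34 = 0.7023
24700^0.41 = 63.24
1.8^-0.26 = 0.8583
Denominator = 1.18 × 0.7023 × 63.24 × 0.8583 = 44.98
D / 44.98 = 174 / 44.98 = 3.868
d = 3.868^(1/0.81) = 3.868^1.2346 = 5.313 m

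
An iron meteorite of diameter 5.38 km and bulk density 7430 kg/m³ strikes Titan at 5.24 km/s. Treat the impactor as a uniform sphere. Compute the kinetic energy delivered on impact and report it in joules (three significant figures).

E ≈ 8.32 × 10^21 J

d = 5380 m; v = 5240 m/s.
Mass m = (π/6) ρ d³ = (π/6) × 7430 × (5380)³ = 6.058 × 10^14 kg
E = ½ m v² = 0.5 × 6.058 × 10^14 × (5240)² = 8.317 × 10^21 J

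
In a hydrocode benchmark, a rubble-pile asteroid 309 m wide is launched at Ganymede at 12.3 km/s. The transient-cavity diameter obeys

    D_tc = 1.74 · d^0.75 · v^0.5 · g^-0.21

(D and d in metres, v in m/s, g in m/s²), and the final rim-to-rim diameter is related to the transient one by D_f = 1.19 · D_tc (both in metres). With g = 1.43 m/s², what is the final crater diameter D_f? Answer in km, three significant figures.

v = 12300 m/s.
d^0.75 = 309^0.75 = 73.70
v^0.5 = 12300^0.5 = 110.9
g^-0.21 = 1.43^-0.21 = 0.9276
D_tc = 1.74 × 73.70 × 110.9 × 0.9276 = 13190 m
D_f = 1.19 × 13190 = 15696 m
     = 15.70 km

D_f ≈ 15.7 km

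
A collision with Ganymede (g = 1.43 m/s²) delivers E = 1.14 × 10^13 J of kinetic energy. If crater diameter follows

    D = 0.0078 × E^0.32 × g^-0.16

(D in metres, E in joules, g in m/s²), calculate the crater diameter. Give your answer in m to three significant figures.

D ≈ 111 m

E^0.32 = (1.14 × 10^13)^0.32 = 1.507 × 10^4
g^-0.16 = 1.43^-0.16 = 0.9444
D = 0.0078 × 1.507 × 10^4 × 0.9444 = 111.0 m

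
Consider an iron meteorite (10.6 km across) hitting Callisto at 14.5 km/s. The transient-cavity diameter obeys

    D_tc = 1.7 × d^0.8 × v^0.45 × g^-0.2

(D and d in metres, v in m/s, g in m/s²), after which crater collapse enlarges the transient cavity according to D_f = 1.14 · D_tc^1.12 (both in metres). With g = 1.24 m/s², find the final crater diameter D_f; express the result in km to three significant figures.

In SI: d = 10600 m, v = 14500 m/s.
d^0.8 = 10600^0.8 = 1661
v^0.45 = 14500^0.45 = 74.58
g^-0.2 = 1.24^-0.2 = 0.9579
D_tc = 1.7 × 1661 × 74.58 × 0.9579 = 2.017 × 10^5 m
D_f = 1.14 × (2.017 × 10^5)^1.12 = 9.958 × 10^5 m
     = 995.8 km

D_f ≈ 996 km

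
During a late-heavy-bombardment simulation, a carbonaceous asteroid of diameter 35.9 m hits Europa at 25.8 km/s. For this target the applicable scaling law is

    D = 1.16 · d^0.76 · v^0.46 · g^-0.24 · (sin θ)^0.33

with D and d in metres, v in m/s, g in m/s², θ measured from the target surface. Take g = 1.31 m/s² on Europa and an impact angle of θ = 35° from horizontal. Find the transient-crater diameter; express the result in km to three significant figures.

In SI units: v = 25800 m/s.
d^0.76 = 35.9^0.76 = 15.20
v^0.46 = 25800^0.46 = 107.0
g^-0.24 = 1.31^-0.24 = 0.9372
(sin 35°)^0.33 = 0.5736^0.33 = 0.8324
D = 1.16 × 15.20 × 107.0 × 0.9372 × 0.8324 = 1472 m
   = 1.472 km

D ≈ 1.47 km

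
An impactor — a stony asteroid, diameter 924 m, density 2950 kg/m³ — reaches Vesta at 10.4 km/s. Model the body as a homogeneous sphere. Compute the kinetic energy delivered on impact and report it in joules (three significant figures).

E ≈ 6.59 × 10^19 J

v = 10400 m/s.
Mass m = (π/6) ρ d³ = (π/6) × 2950 × (924)³ = 1.219 × 10^12 kg
E = ½ m v² = 0.5 × 1.219 × 10^12 × (10400)² = 6.592 × 10^19 J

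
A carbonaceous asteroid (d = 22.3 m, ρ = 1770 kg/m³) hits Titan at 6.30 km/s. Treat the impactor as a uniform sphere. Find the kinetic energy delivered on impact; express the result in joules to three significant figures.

v = 6300 m/s.
Mass m = (π/6) ρ d³ = (π/6) × 1770 × (22.3)³ = 1.028 × 10^7 kg
E = ½ m v² = 0.5 × 1.028 × 10^7 × (6300)² = 2.040 × 10^14 J

E ≈ 2.04 × 10^14 J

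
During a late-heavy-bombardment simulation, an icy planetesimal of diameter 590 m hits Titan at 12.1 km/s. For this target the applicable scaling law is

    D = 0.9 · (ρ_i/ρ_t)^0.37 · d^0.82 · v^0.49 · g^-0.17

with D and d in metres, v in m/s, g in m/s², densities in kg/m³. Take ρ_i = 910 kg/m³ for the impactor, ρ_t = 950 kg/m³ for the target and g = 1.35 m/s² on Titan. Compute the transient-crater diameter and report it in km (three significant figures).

D ≈ 15.8 km

In SI units: v = 12100 m/s.
(ρ_i/ρ_t)^0.37 = (910/950)^0.37 = 0.9842
d^0.82 = 590^0.82 = 187.1
v^0.49 = 12100^0.49 = 100.1
g^-0.17 = 1.35^-0.17 = 0.9503
D = 0.9 × 0.9842 × 187.1 × 100.1 × 0.9503 = 15765 m
   = 15.77 km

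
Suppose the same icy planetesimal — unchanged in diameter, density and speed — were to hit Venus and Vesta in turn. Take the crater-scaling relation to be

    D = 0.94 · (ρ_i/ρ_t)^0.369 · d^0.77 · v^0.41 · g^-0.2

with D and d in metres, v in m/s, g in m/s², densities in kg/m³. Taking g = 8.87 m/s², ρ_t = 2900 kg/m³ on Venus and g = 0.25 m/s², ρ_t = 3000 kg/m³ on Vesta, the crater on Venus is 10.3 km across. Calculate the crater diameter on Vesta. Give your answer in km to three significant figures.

The impactor-only factors (d, v, ρ_i) cancel in the ratio, leaving D_Vesta/D_Venus = (g_Vesta/g_Venus)^-0.2 · (ρ_t,Venus/ρ_t,Vesta)^0.369.
(0.25/8.87)^-0.2 = 0.02818^-0.2 = 2.042
(2900/3000)^0.369 = 0.9667^0.369 = 0.9876
Ratio = 2.042 × 0.9876 = 2.017
D_Vesta = 2.017 × 10.3 km = 20.8 km

D ≈ 20.8 km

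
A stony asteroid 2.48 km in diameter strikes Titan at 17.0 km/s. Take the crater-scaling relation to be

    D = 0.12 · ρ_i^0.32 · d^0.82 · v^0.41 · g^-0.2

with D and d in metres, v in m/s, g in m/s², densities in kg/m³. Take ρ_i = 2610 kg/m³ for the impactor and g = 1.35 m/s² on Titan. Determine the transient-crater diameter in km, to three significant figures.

In SI units: d = 2480 m, v = 17000 m/s.
ρ_i^0.32 = 2610^0.32 = 12.40
d^0.82 = 2480^0.82 = 607.4
v^0.41 = 17000^0.41 = 54.26
g^-0.2 = 1.35^-0.2 = 0.9417
D = 0.12 × 12.40 × 607.4 × 54.26 × 0.9417 = 46182 m
   = 46.18 km

D ≈ 46.2 km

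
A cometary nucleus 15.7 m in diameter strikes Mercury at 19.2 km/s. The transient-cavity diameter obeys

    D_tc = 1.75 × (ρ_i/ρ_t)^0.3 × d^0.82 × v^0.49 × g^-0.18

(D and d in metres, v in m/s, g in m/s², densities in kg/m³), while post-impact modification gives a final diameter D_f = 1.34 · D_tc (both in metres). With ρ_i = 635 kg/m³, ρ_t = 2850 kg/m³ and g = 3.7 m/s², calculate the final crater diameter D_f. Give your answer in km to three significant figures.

D_f ≈ 1.42 km

v = 19200 m/s.
(ρ_i/ρ_t)^0.3 = (635/2850)^0.3 = 0.6374
d^0.82 = 15.7^0.82 = 9.564
v^0.49 = 19200^0.49 = 125.6
g^-0.18 = 3.7^-0.18 = 0.7902
D_tc = 1.75 × 0.6374 × 9.564 × 125.6 × 0.7902 = 1059 m
D_f = 1.34 × 1059 = 1419 m
     = 1.419 km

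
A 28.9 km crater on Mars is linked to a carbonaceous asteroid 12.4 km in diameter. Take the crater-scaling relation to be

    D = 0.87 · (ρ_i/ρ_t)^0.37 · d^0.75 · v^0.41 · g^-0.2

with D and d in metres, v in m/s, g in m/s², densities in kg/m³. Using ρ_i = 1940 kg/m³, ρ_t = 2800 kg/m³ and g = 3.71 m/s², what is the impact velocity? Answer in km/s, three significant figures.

Rearranging for v: v = [D / (0.87 · (1940/2800)^0.37 · 12400^0.75 · 3.71^-0.2)]^(1/0.41).
D = 28900 m.
(1940/2800)^0.37 = 0.8730
12400^0.75 = 1175
3.71^-0.2 = 0.7694
Denominator = 0.87 × 0.8730 × 1175 × 0.7694 = 686.6
D / 686.6 = 28900 / 686.6 = 42.09
v = 42.09^(1/0.41) = 42.09^2.439 = 9149 m/s

v ≈ 9.15 km/s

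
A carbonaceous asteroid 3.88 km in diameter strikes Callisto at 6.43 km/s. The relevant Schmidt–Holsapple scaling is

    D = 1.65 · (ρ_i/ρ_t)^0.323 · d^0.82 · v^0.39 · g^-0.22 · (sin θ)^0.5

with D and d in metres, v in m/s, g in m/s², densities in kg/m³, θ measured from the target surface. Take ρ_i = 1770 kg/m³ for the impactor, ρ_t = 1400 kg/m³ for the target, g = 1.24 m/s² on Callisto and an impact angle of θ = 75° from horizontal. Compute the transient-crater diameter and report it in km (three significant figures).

D ≈ 44.7 km

In SI units: d = 3880 m, v = 6430 m/s.
(ρ_i/ρ_t)^0.323 = (1770/1400)^0.323 = 1.079
d^0.82 = 3880^0.82 = 876.7
v^0.39 = 6430^0.39 = 30.56
g^-0.22 = 1.24^-0.22 = 0.9538
(sin 75°)^0.5 = 0.9659^0.5 = 0.9828
D = 1.65 × 1.079 × 876.7 × 30.56 × 0.9538 × 0.9828 = 44713 m
   = 44.71 km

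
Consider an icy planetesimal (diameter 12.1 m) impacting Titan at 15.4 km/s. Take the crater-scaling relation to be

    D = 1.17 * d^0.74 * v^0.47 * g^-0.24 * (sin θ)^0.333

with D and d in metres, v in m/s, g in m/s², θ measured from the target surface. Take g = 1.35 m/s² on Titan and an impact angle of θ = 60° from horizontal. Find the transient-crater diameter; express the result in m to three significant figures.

D ≈ 610 m

In SI units: v = 15400 m/s.
d^0.74 = 12.1^0.74 = 6.328
v^0.47 = 15400^0.47 = 92.93
g^-0.24 = 1.35^-0.24 = 0.9305
(sin 60°)^0.333 = 0.8660^0.333 = 0.9532
D = 1.17 × 6.328 × 92.93 × 0.9305 × 0.9532 = 610.3 m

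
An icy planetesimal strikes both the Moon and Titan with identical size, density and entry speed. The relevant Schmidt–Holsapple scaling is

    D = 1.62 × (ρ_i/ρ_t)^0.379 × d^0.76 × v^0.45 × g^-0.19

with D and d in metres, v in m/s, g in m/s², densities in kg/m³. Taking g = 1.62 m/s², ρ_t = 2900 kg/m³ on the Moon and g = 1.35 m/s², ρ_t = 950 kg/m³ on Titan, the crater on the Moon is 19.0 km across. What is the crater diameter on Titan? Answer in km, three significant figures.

The impactor-only factors (d, v, ρ_i) cancel in the ratio, leaving D_Titan/D_Moon = (g_Titan/g_Moon)^-0.19 · (ρ_t,Moon/ρ_t,Titan)^0.379.
(1.35/1.62)^-0.19 = 0.8333^-0.19 = 1.035
(2900/950)^0.379 = 3.053^0.379 = 1.527
Ratio = 1.035 × 1.527 = 1.580
D_Titan = 1.580 × 19.0 km = 30.0 km

D ≈ 30.0 km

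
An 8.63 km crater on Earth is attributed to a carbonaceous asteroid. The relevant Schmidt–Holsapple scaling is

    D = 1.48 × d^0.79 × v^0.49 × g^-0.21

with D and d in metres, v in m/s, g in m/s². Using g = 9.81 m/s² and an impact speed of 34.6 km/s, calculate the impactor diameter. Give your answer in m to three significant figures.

Rearranging for d: d = [D / (1.48 · 34600^0.49 · 9.81^-0.21)]^(1/0.79).
D = 8630 m.
34600^0.49 = 167.6
9.81^-0.21 = 0.6191
Denominator = 1.48 × 167.6 × 0.6191 = 153.6
D / 153.6 = 8630 / 153.6 = 56.18
d = 56.18^(1/0.79) = 56.18^1.2658 = 163.9 m

d ≈ 164 m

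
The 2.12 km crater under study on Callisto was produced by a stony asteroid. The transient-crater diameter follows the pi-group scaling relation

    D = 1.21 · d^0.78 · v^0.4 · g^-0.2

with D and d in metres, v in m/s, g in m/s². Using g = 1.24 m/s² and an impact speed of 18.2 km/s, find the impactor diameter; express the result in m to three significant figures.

d ≈ 99.5 m

Rearranging for d: d = [D / (1.21 · 18200^0.4 · 1.24^-0.2)]^(1/0.78).
D = 2120 m.
18200^0.4 = 50.59
1.24^-0.2 = 0.9579
Denominator = 1.21 × 50.59 × 0.9579 = 58.64
D / 58.64 = 2120 / 58.64 = 36.15
d = 36.15^(1/0.78) = 36.15^1.2821 = 99.46 m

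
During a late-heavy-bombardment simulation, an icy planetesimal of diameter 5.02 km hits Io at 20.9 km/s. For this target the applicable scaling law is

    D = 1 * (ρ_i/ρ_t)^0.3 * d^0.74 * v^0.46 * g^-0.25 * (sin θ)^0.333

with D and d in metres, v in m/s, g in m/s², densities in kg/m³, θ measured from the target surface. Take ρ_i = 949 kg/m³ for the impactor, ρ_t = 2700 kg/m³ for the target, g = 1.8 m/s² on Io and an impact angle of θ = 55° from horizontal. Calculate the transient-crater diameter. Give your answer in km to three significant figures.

In SI units: d = 5020 m, v = 20900 m/s.
(ρ_i/ρ_t)^0.3 = (949/2700)^0.3 = 0.7308
d^0.74 = 5020^0.74 = 547.7
v^0.46 = 20900^0.46 = 97.11
g^-0.25 = 1.8^-0.25 = 0.8633
(sin 55°)^0.333 = 0.8192^0.333 = 0.9357
D = 1 × 0.7308 × 547.7 × 97.11 × 0.8633 × 0.9357 = 31398 m
   = 31.40 km

D ≈ 31.4 km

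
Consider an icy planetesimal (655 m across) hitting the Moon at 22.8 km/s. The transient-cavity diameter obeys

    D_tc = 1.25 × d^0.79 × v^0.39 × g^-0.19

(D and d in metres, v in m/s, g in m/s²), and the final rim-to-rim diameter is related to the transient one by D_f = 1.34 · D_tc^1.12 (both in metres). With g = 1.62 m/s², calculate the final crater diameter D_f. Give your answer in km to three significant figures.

D_f ≈ 38.6 km

v = 22800 m/s.
d^0.79 = 655^0.79 = 167.8
v^0.39 = 22800^0.39 = 50.07
g^-0.19 = 1.62^-0.19 = 0.9124
D_tc = 1.25 × 167.8 × 50.07 × 0.9124 = 9582 m
D_f = 1.34 × (9582)^1.12 = 38578 m
     = 38.58 km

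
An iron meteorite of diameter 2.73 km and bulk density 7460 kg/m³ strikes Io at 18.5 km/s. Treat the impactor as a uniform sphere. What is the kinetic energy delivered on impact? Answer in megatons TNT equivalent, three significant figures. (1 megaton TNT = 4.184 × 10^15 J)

E ≈ 3.25 × 10^6 Mt TNT

d = 2730 m; v = 18500 m/s.
Mass m = (π/6) ρ d³ = (π/6) × 7460 × (2730)³ = 7.947 × 10^13 kg
E = ½ m v² = 0.5 × 7.947 × 10^13 × (18500)² = 1.360 × 10^22 J
   = 1.360 × 10^22 / 4.184×10^15 = 3.250 × 10^6 Mt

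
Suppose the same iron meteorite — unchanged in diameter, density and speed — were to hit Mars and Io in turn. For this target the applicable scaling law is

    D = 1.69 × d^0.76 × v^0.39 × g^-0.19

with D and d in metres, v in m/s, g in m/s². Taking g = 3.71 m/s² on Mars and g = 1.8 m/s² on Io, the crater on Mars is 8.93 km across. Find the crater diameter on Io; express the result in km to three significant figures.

D ≈ 10.2 km

All impactor-dependent factors cancel in the ratio, leaving D_Io/D_Mars = (g_Io/g_Mars)^-0.19.
(1.8/3.71)^-0.19 = 0.4852^-0.19 = 1.147
D_Io = 1.147 × 8.93 km = 10.2 km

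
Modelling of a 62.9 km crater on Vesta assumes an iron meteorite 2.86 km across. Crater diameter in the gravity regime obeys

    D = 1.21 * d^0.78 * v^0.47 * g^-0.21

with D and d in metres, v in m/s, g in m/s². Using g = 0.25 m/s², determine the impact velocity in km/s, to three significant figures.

Rearranging for v: v = [D / (1.21 · 2860^0.78 · 0.25^-0.21)]^(1/0.47).
D = 62900 m.
2860^0.78 = 496.6
0.25^-0.21 = 1.338
Denominator = 1.21 × 496.6 × 1.338 = 804.0
D / 804.0 = 62900 / 804.0 = 78.23
v = 78.23^(1/0.47) = 78.23^2.1277 = 10679 m/s

v ≈ 10.7 km/s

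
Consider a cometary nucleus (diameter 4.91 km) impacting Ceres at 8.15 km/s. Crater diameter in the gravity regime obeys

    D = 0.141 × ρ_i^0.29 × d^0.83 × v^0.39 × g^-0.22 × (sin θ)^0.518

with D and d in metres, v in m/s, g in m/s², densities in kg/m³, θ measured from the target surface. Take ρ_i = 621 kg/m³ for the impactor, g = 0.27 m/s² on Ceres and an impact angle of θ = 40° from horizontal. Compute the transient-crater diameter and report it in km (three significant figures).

In SI units: d = 4910 m, v = 8150 m/s.
ρ_i^0.29 = 621^0.29 = 6.456
d^0.83 = 4910^0.83 = 1158
v^0.39 = 8150^0.39 = 33.52
g^-0.22 = 0.27^-0.22 = 1.334
(sin 40°)^0.518 = 0.6428^0.518 = 0.7954
D = 0.141 × 6.456 × 1158 × 33.52 × 1.334 × 0.7954 = 37492 m
   = 37.49 km

D ≈ 37.5 km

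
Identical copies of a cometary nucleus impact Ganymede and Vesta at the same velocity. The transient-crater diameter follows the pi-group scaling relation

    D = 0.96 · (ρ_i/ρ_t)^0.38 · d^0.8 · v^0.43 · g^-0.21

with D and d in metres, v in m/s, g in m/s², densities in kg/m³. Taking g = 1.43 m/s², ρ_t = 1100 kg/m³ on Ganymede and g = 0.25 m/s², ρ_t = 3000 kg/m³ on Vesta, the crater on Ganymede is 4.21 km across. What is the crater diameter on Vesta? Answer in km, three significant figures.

The impactor-only factors (d, v, ρ_i) cancel in the ratio, leaving D_Vesta/D_Ganymede = (g_Vesta/g_Ganymede)^-0.21 · (ρ_t,Ganymede/ρ_t,Vesta)^0.38.
(0.25/1.43)^-0.21 = 0.1748^-0.21 = 1.442
(1100/3000)^0.38 = 0.3667^0.38 = 0.6830
Ratio = 1.442 × 0.6830 = 0.9849
D_Vesta = 0.9849 × 4.21 km = 4.15 km

D ≈ 4.15 km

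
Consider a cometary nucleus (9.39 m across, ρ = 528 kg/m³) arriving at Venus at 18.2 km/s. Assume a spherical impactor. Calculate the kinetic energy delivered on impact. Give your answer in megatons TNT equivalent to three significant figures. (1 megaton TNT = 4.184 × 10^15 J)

E ≈ 9.06 × 10^-3 Mt TNT

v = 18200 m/s.
Mass m = (π/6) ρ d³ = (π/6) × 528 × (9.39)³ = 2.289 × 10^5 kg
E = ½ m v² = 0.5 × 2.289 × 10^5 × (18200)² = 3.791 × 10^13 J
   = 3.791 × 10^13 / 4.184×10^15 = 9.061 × 10^-3 Mt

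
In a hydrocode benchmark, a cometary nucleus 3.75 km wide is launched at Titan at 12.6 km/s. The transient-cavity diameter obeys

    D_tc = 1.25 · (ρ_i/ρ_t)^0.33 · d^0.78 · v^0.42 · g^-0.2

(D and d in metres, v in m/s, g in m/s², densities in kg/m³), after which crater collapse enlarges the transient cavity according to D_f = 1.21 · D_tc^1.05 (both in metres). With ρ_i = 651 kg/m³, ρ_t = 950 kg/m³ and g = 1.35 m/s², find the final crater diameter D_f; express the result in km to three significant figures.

In SI: d = 3750 m, v = 12600 m/s.
(ρ_i/ρ_t)^0.33 = (651/950)^0.33 = 0.8827
d^0.78 = 3750^0.78 = 613.4
v^0.42 = 12600^0.42 = 52.74
g^-0.2 = 1.35^-0.2 = 0.9417
D_tc = 1.25 × 0.8827 × 613.4 × 52.74 × 0.9417 = 33610 m
D_f = 1.21 × (33610)^1.05 = 68482 m
     = 68.48 km

D_f ≈ 68.5 km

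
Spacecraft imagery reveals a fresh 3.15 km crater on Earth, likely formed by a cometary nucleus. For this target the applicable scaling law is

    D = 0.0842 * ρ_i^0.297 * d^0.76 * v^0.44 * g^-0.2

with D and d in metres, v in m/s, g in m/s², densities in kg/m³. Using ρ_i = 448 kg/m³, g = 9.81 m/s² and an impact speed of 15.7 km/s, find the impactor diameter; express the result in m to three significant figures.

Rearranging for d: d = [D / (0.0842 · 448^0.297 · 15700^0.44 · 9.81^-0.2)]^(1/0.76).
D = 3150 m.
448^0.297 = 6.130
15700^0.44 = 70.18
9.81^-0.2 = 0.6334
Denominator = 0.0842 × 6.130 × 70.18 × 0.6334 = 22.94
D / 22.94 = 3150 / 22.94 = 137.3
d = 137.3^(1/0.76) = 137.3^1.3158 = 649.8 m

d ≈ 650 m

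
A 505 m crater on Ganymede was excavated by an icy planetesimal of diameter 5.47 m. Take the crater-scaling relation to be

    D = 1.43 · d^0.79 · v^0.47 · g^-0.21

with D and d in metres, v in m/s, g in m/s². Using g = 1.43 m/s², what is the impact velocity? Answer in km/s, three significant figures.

v ≈ 17.8 km/s

Rearranging for v: v = [D / (1.43 · 5.47^0.79 · 1.43^-0.21)]^(1/0.47).
5.47^0.79 = 3.828
1.43^-0.21 = 0.9276
Denominator = 1.43 × 3.828 × 0.9276 = 5.078
D / 5.078 = 505 / 5.078 = 99.45
v = 99.45^(1/0.47) = 99.45^2.1277 = 17795 m/s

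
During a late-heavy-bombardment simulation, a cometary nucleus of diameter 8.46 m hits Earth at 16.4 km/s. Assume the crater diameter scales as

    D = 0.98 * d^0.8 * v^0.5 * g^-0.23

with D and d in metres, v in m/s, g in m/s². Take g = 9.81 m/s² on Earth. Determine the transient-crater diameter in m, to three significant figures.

D ≈ 410 m

In SI units: v = 16400 m/s.
d^0.8 = 8.46^0.8 = 5.519
v^0.5 = 16400^0.5 = 128.1
g^-0.23 = 9.81^-0.23 = 0.5914
D = 0.98 × 5.519 × 128.1 × 0.5914 = 409.7 m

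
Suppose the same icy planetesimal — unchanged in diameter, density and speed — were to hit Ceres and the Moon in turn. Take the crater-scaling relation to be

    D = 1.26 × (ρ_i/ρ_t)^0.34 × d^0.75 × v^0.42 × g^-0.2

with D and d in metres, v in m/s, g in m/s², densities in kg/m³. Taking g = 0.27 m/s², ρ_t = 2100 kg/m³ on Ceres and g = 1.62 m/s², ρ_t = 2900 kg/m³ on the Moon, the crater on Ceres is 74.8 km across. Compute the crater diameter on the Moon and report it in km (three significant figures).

The impactor-only factors (d, v, ρ_i) cancel in the ratio, leaving D_Moon/D_Ceres = (g_Moon/g_Ceres)^-0.2 · (ρ_t,Ceres/ρ_t,Moon)^0.34.
(1.62/0.27)^-0.2 = 6.000^-0.2 = 0.6988
(2100/2900)^0.34 = 0.7241^0.34 = 0.8960
Ratio = 0.6988 × 0.8960 = 0.6261
D_Moon = 0.6261 × 74.8 km = 46.8 km

D ≈ 46.8 km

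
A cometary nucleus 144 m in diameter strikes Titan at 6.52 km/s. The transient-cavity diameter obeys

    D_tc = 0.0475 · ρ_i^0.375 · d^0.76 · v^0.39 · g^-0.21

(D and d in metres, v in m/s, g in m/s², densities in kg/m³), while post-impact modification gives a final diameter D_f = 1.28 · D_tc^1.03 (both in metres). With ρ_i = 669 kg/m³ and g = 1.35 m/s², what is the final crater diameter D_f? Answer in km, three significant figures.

v = 6520 m/s.
ρ_i^0.375 = 669^0.375 = 11.47
d^0.76 = 144^0.76 = 43.69
v^0.39 = 6520^0.39 = 30.73
g^-0.21 = 1.35^-0.21 = 0.9389
D_tc = 0.0475 × 11.47 × 43.69 × 30.73 × 0.9389 = 686.8 m
D_f = 1.28 × (686.8)^1.03 = 1069 m
     = 1.069 km

D_f ≈ 1.07 km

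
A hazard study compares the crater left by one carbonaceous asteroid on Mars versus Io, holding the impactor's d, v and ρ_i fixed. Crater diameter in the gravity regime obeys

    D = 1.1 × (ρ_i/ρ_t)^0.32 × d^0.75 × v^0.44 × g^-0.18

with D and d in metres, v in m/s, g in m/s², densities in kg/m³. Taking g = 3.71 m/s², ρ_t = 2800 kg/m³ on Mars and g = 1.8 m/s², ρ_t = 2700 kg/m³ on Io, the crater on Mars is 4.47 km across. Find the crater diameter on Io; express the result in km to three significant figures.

The impactor-only factors (d, v, ρ_i) cancel in the ratio, leaving D_Io/D_Mars = (g_Io/g_Mars)^-0.18 · (ρ_t,Mars/ρ_t,Io)^0.32.
(1.8/3.71)^-0.18 = 0.4852^-0.18 = 1.139
(2800/2700)^0.32 = 1.037^0.32 = 1.012
Ratio = 1.139 × 1.012 = 1.153
D_Io = 1.153 × 4.47 km = 5.15 km

D ≈ 5.15 km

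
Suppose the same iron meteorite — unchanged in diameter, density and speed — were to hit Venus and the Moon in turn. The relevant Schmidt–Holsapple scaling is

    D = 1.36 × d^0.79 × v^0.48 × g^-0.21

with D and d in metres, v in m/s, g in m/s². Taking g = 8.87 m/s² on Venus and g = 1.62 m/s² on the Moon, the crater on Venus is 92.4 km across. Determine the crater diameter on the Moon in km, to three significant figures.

All impactor-dependent factors cancel in the ratio, leaving D_Moon/D_Venus = (g_Moon/g_Venus)^-0.21.
(1.62/8.87)^-0.21 = 0.1826^-0.21 = 1.429
D_Moon = 1.429 × 92.4 km = 132 km

D ≈ 132 km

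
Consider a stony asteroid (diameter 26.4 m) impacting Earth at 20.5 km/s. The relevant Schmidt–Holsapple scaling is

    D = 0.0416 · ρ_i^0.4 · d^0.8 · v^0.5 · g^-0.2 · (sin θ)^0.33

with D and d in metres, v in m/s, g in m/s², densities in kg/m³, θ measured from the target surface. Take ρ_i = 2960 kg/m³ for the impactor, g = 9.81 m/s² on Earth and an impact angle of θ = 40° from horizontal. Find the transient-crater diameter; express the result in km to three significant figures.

In SI units: v = 20500 m/s.
ρ_i^0.4 = 2960^0.4 = 24.46
d^0.8 = 26.4^0.8 = 13.72
v^0.5 = 20500^0.5 = 143.2
g^-0.2 = 9.81^-0.2 = 0.6334
(sin 40°)^0.33 = 0.6428^0.33 = 0.8643
D = 0.0416 × 24.46 × 13.72 × 143.2 × 0.6334 × 0.8643 = 1094 m
   = 1.094 km

D ≈ 1.09 km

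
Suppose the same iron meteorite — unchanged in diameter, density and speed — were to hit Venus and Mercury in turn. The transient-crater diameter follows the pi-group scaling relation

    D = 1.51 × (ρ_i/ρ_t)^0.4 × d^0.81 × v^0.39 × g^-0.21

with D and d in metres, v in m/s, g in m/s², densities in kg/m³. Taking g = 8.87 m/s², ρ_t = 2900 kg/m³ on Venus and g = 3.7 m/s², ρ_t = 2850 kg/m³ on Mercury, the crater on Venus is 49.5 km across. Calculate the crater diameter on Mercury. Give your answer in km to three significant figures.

D ≈ 59.9 km

The impactor-only factors (d, v, ρ_i) cancel in the ratio, leaving D_Mercury/D_Venus = (g_Mercury/g_Venus)^-0.21 · (ρ_t,Venus/ρ_t,Mercury)^0.4.
(3.7/8.87)^-0.21 = 0.4171^-0.21 = 1.202
(2900/2850)^0.4 = 1.018^0.4 = 1.007
Ratio = 1.202 × 1.007 = 1.210
D_Mercury = 1.210 × 49.5 km = 59.9 km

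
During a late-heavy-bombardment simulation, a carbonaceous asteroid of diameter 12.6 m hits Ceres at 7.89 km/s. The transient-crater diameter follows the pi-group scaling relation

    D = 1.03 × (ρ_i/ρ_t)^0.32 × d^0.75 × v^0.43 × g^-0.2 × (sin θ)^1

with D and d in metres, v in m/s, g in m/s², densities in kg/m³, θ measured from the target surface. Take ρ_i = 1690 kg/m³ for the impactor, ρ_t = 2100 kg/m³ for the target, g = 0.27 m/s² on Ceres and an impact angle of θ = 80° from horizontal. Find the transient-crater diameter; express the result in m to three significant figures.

D ≈ 390 m

In SI units: v = 7890 m/s.
(ρ_i/ρ_t)^0.32 = (1690/2100)^0.32 = 0.9329
d^0.75 = 12.6^0.75 = 6.688
v^0.43 = 7890^0.43 = 47.40
g^-0.2 = 0.27^-0.2 = 1.299
(sin 80°)^1 = 0.9848^1 = 0.9848
D = 1.03 × 0.9329 × 6.688 × 47.40 × 1.299 × 0.9848 = 389.7 m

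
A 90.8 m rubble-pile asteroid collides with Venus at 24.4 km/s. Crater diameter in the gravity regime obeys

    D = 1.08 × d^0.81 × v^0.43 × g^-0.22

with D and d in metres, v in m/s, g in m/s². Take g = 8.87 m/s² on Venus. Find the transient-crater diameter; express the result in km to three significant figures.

In SI units: v = 24400 m/s.
d^0.81 = 90.8^0.81 = 38.55
v^0.43 = 24400^0.43 = 77.02
g^-0.22 = 8.87^-0.22 = 0.6187
D = 1.08 × 38.55 × 77.02 × 0.6187 = 1984 m
   = 1.984 km

D ≈ 1.98 km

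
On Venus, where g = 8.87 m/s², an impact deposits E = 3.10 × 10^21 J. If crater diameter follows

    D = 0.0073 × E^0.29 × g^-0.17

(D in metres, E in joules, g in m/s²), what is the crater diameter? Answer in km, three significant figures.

D ≈ 8.60 km

E^0.29 = (3.10 × 10^21)^0.29 = 1.708 × 10^6
g^-0.17 = 8.87^-0.17 = 0.6900
D = 0.0073 × 1.708 × 10^6 × 0.6900 = 8603 m
   = 8.603 km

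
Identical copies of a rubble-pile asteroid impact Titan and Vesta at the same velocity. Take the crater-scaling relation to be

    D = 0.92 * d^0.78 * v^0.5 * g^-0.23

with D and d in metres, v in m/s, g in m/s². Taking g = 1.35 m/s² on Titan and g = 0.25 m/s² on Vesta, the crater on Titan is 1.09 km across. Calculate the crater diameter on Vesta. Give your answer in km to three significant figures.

D ≈ 1.61 km

All impactor-dependent factors cancel in the ratio, leaving D_Vesta/D_Titan = (g_Vesta/g_Titan)^-0.23.
(0.25/1.35)^-0.23 = 0.1852^-0.23 = 1.474
D_Vesta = 1.474 × 1.09 km = 1.61 km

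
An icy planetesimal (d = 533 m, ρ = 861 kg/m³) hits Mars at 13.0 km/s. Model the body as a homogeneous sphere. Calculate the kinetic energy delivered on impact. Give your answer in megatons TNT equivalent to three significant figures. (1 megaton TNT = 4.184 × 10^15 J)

E ≈ 1380 Mt TNT

v = 13000 m/s.
Mass m = (π/6) ρ d³ = (π/6) × 861 × (533)³ = 6.826 × 10^10 kg
E = ½ m v² = 0.5 × 6.826 × 10^10 × (13000)² = 5.768 × 10^18 J
   = 5.768 × 10^18 / 4.184×10^15 = 1379 Mt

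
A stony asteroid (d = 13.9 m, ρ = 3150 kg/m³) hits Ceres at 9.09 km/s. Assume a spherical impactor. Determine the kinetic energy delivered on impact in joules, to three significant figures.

E ≈ 1.83 × 10^14 J

v = 9090 m/s.
Mass m = (π/6) ρ d³ = (π/6) × 3150 × (13.9)³ = 4.429 × 10^6 kg
E = ½ m v² = 0.5 × 4.429 × 10^6 × (9090)² = 1.830 × 10^14 J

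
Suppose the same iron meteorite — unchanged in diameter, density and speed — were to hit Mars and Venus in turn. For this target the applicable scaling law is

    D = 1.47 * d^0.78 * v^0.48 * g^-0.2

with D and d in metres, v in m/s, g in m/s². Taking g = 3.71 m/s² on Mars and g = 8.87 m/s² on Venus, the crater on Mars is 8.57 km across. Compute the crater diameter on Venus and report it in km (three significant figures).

D ≈ 7.20 km

All impactor-dependent factors cancel in the ratio, leaving D_Venus/D_Mars = (g_Venus/g_Mars)^-0.2.
(8.87/3.71)^-0.2 = 2.391^-0.2 = 0.8400
D_Venus = 0.8400 × 8.57 km = 7.20 km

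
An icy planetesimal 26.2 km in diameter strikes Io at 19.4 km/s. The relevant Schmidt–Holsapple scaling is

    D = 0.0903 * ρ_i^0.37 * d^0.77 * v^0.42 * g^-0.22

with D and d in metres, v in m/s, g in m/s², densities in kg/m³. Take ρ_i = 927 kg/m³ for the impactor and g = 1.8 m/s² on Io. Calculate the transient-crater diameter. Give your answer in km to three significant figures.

D ≈ 159 km

In SI units: d = 26200 m, v = 19400 m/s.
ρ_i^0.37 = 927^0.37 = 12.53
d^0.77 = 26200^0.77 = 2524
v^0.42 = 19400^0.42 = 63.22
g^-0.22 = 1.8^-0.22 = 0.8787
D = 0.0903 × 12.53 × 2524 × 63.22 × 0.8787 = 1.586 × 10^5 m
   = 158.6 km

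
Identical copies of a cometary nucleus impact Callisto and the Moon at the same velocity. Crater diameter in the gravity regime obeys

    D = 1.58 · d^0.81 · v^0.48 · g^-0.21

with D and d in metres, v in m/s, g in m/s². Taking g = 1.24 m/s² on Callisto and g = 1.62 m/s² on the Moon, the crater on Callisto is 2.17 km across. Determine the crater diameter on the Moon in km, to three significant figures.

D ≈ 2.05 km

All impactor-dependent factors cancel in the ratio, leaving D_Moon/D_Callisto = (g_Moon/g_Callisto)^-0.21.
(1.62/1.24)^-0.21 = 1.306^-0.21 = 0.9455
D_Moon = 0.9455 × 2.17 km = 2.05 km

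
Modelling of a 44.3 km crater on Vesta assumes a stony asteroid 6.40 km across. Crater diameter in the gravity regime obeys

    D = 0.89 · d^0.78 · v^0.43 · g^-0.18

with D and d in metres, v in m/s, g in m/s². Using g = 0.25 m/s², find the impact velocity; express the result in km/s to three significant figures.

Rearranging for v: v = [D / (0.89 · 6400^0.78 · 0.25^-0.18)]^(1/0.43).
D = 44300 m.
6400^0.78 = 930.7
0.25^-0.18 = 1.283
Denominator = 0.89 × 930.7 × 1.283 = 1063
D / 1063 = 44300 / 1063 = 41.67
v = 41.67^(1/0.43) = 41.67^2.3256 = 5849 m/s

v ≈ 5.85 km/s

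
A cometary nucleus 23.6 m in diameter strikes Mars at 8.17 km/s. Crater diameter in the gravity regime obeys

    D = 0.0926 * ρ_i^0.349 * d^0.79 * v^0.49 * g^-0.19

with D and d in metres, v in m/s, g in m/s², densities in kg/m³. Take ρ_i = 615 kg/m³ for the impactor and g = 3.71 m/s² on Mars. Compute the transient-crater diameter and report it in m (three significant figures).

D ≈ 681 m

In SI units: v = 8170 m/s.
ρ_i^0.349 = 615^0.349 = 9.404
d^0.79 = 23.6^0.79 = 12.15
v^0.49 = 8170^0.49 = 82.60
g^-0.19 = 3.71^-0.19 = 0.7795
D = 0.0926 × 9.404 × 12.15 × 82.60 × 0.7795 = 681.2 m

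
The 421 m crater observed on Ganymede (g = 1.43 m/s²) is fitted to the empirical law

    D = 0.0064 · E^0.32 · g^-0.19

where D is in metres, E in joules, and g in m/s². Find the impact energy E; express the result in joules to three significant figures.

E ≈ 1.41 × 10^15 J

Rearranging: E = [D / (0.0064 · g^-0.19)]^(1/0.32).
g^-0.19 = 1.43^-0.19 = 0.9343
D / (0.0064 × 0.9343) = 421 / (5.980 × 10^-3) = 7.040 × 10^4
E = (7.040 × 10^4)^3.125 = 1.408 × 10^15 J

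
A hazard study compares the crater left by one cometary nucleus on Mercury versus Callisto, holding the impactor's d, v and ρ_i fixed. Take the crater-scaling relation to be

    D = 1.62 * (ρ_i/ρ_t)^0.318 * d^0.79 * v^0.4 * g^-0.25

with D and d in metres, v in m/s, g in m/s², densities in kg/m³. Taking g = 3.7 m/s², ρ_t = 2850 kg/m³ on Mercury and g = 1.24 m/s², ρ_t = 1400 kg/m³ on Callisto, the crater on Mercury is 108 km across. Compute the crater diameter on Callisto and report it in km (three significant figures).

D ≈ 178 km

The impactor-only factors (d, v, ρ_i) cancel in the ratio, leaving D_Callisto/D_Mercury = (g_Callisto/g_Mercury)^-0.25 · (ρ_t,Mercury/ρ_t,Callisto)^0.318.
(1.24/3.7)^-0.25 = 0.3351^-0.25 = 1.314
(2850/1400)^0.318 = 2.036^0.318 = 1.254
Ratio = 1.314 × 1.254 = 1.648
D_Callisto = 1.648 × 108 km = 178 km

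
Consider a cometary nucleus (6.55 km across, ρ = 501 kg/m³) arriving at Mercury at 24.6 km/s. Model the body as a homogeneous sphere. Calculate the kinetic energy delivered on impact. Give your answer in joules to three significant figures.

E ≈ 2.23 × 10^22 J

d = 6550 m; v = 24600 m/s.
Mass m = (π/6) ρ d³ = (π/6) × 501 × (6550)³ = 7.372 × 10^13 kg
E = ½ m v² = 0.5 × 7.372 × 10^13 × (24600)² = 2.231 × 10^22 J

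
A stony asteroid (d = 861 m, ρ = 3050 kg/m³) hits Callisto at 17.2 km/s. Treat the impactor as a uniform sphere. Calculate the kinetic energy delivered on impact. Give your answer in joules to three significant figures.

E ≈ 1.51 × 10^20 J

v = 17200 m/s.
Mass m = (π/6) ρ d³ = (π/6) × 3050 × (861)³ = 1.019 × 10^12 kg
E = ½ m v² = 0.5 × 1.019 × 10^12 × (17200)² = 1.507 × 10^20 J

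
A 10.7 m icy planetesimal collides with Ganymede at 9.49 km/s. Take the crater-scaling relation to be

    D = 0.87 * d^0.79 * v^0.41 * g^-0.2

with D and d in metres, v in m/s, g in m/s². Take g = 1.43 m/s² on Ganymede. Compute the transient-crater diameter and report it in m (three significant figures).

In SI units: v = 9490 m/s.
d^0.79 = 10.7^0.79 = 6.504
v^0.41 = 9490^0.41 = 42.72
g^-0.2 = 1.43^-0.2 = 0.9310
D = 0.87 × 6.504 × 42.72 × 0.9310 = 225.1 m

D ≈ 225 m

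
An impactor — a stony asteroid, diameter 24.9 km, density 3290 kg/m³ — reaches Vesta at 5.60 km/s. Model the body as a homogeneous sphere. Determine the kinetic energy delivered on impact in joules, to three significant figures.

d = 24900 m; v = 5600 m/s.
Mass m = (π/6) ρ d³ = (π/6) × 3290 × (24900)³ = 2.659 × 10^16 kg
E = ½ m v² = 0.5 × 2.659 × 10^16 × (5600)² = 4.169 × 10^23 J

E ≈ 4.17 × 10^23 J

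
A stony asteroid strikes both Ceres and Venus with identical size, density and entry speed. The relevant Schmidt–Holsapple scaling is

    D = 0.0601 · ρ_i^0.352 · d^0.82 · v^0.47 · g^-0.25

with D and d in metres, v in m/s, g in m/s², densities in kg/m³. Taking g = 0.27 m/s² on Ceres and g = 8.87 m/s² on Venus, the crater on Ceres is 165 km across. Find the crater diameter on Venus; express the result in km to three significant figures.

All impactor-dependent factors cancel in the ratio, leaving D_Venus/D_Ceres = (g_Venus/g_Ceres)^-0.25.
(8.87/0.27)^-0.25 = 32.85^-0.25 = 0.4177
D_Venus = 0.4177 × 165 km = 68.9 km

D ≈ 68.9 km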